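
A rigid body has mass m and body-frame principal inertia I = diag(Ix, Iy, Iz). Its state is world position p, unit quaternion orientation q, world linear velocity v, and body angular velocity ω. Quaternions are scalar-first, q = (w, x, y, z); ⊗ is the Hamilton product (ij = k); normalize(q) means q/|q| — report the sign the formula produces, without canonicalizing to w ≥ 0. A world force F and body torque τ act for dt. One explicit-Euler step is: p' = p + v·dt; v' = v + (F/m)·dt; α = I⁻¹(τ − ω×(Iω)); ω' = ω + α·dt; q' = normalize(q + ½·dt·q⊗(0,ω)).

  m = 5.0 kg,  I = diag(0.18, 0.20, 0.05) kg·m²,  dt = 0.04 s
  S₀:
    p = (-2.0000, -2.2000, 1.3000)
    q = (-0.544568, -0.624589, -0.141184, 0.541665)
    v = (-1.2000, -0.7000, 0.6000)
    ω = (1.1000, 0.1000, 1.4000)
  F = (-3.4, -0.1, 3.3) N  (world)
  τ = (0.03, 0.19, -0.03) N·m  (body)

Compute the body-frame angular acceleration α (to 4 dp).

gyro term ω×Iω = (-0.0210, 0.2002, 0.0022)
(τ − ω×Iω)/I = (0.2833, -0.0510, -0.6440)

α = (0.2833, -0.0510, -0.6440)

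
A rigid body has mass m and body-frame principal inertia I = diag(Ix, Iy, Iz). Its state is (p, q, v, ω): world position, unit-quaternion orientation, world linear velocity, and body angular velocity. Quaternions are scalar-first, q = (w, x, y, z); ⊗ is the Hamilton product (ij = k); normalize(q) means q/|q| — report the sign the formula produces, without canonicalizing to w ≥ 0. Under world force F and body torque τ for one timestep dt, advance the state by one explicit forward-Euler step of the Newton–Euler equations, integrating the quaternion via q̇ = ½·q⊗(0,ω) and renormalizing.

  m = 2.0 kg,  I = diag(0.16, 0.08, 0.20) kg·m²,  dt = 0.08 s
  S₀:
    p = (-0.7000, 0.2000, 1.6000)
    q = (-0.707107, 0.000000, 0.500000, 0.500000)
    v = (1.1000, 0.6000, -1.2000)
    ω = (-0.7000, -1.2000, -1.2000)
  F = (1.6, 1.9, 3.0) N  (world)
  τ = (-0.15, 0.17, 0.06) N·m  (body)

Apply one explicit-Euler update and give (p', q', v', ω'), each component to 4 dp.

linear accel F/m = (0.8000, 0.9500, 1.5000)
p' = p + v·dt = (-0.6120, 0.2480, 1.5040)
v' = v + a·dt = (1.1640, 0.6760, -1.0800)
ω×(Iω) gyroscopic = (0.1728, -0.0336, -0.0672)
(τ − ω×Iω)/I = (-2.0175, 2.5450, 0.6360)
ω + α·dt = (-0.8614, -0.9964, -1.1491)
Hamilton product q⊗(0,ω) = (1.2000000, 0.4949749, 0.4985284, 1.1985284)
q + ½dt·q⊗(0,ω), renormalized = (-0.6573, 0.0197, 0.5185, 0.5465)

p' = (-0.6120, 0.2480, 1.5040)
q' = (-0.6573, 0.0197, 0.5185, 0.5465)
v' = (1.1640, 0.6760, -1.0800)
ω' = (-0.8614, -0.9964, -1.1491)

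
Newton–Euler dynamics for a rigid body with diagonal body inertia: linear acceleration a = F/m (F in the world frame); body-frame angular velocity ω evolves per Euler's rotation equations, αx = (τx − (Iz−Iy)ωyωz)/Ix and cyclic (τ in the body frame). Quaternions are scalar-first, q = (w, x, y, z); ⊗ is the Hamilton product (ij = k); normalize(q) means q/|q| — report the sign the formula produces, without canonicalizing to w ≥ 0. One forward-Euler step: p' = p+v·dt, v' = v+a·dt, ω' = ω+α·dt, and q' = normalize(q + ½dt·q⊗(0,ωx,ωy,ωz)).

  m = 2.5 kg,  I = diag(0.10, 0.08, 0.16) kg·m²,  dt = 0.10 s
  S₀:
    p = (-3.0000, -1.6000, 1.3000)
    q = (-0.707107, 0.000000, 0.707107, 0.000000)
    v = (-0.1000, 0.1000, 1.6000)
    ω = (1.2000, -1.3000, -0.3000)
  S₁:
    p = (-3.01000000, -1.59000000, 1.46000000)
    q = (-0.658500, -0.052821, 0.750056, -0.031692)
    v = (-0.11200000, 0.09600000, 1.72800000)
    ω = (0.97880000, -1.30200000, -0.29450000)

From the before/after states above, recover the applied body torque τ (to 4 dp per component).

τ = (-0.1900, 0.0200, 0.0400)

ω₁ − ω₀ = (-0.22120000, -0.00200000, 0.00550000)
I·α + gyro = (-0.1900, 0.0200, 0.0400)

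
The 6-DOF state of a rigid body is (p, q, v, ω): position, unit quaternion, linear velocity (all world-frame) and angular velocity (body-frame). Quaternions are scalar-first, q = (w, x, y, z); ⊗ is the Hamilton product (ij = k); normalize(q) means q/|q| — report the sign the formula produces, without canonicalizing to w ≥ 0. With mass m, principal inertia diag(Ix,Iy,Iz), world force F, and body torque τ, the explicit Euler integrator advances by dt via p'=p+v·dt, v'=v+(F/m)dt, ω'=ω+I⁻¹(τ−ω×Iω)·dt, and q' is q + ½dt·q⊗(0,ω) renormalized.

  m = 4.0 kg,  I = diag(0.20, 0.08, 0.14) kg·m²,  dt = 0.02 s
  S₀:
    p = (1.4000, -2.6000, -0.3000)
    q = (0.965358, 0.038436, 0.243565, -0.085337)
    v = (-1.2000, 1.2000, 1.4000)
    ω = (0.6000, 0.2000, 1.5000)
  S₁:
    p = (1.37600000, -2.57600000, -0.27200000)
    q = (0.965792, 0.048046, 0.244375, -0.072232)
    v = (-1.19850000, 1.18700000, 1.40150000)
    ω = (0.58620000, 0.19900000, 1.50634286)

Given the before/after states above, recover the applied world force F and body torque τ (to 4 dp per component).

F = (0.3000, -2.6000, 0.3000)
τ = (-0.1200, 0.0500, 0.0300)

Δv = v₁−v₀ = (0.00150000, -0.01300000, 0.00150000)
F = m·Δv/dt = (0.3000, -2.6000, 0.3000)
ω₁ − ω₀ = (-0.01380000, -0.00100000, 0.00634286)
τ = I·(Δω/dt) + ω₀×(Iω₀) = (-0.1200, 0.0500, 0.0300)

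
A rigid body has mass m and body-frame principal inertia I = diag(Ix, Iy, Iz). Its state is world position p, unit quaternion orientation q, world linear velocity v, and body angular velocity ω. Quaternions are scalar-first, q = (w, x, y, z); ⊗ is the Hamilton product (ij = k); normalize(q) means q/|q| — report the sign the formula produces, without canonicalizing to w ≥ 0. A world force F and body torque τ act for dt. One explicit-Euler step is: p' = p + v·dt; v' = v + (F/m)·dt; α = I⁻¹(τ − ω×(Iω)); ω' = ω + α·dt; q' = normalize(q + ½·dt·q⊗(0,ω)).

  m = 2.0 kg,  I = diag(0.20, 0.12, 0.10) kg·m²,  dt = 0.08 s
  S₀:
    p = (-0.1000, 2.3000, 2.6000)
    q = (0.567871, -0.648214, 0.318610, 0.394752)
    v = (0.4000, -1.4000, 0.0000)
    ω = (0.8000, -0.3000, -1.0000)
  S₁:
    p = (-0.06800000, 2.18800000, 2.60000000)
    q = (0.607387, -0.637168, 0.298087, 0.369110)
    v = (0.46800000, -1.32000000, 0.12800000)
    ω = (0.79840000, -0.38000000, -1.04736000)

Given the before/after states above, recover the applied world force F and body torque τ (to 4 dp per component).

F = (1.7000, 2.0000, 3.2000)
τ = (-0.0100, -0.2000, -0.0400)

Δv = v₁−v₀ = (0.06800000, 0.08000000, 0.12800000)
F = m·Δv/dt = (1.7000, 2.0000, 3.2000)
ω₁ − ω₀ = (-0.00160000, -0.08000000, -0.04736000)
precession coupling = (-0.0060, -0.0800, 0.0192)
I·α + gyro = (-0.0100, -0.2000, -0.0400)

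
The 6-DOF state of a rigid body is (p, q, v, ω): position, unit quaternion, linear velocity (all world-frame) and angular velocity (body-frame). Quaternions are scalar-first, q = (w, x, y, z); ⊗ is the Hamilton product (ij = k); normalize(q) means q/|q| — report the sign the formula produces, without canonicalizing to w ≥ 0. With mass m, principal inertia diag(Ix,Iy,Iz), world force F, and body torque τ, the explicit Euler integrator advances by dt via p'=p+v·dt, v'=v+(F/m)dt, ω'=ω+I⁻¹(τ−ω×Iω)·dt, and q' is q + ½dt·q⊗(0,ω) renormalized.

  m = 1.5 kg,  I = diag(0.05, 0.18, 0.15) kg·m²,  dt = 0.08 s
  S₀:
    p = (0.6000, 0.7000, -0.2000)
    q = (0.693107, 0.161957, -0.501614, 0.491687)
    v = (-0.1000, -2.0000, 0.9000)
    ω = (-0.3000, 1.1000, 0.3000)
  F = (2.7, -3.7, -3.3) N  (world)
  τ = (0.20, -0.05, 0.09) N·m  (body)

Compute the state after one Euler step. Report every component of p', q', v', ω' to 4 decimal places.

a = (1.8000, -2.4667, -2.2000)
p' = p + v·dt = (0.5920, 0.5400, -0.1280)
new velocity v' = (0.0440, -2.1973, 0.7240)
(τ − ω×Iω)/I = (4.1980, -0.3278, 0.8860)
ω + α·dt = (0.0358, 1.0738, 0.3709)
Hamilton product q⊗(0,ω) = (0.4528564, -0.8992720, 0.5663245, 0.2356006)
updated quaternion q' = (0.7104, 0.1258, -0.4784, 0.5006)

p' = (0.5920, 0.5400, -0.1280)
q' = (0.7104, 0.1258, -0.4784, 0.5006)
v' = (0.0440, -2.1973, 0.7240)
ω' = (0.0358, 1.0738, 0.3709)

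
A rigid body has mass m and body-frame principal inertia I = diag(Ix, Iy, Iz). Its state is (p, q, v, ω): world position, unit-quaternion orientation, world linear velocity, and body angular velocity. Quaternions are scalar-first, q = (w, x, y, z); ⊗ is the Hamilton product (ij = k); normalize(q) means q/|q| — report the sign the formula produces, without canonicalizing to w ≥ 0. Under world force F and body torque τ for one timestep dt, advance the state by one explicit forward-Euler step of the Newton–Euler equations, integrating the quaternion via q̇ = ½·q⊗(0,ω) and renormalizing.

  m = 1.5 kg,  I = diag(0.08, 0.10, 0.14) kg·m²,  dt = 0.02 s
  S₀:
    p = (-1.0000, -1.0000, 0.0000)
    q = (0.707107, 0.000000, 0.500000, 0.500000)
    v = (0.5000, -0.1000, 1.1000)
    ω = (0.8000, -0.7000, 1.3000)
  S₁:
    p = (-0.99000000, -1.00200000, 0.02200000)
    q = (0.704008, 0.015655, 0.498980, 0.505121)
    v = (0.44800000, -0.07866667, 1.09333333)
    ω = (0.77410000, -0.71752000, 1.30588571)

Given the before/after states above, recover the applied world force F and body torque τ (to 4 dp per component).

F = (-3.9000, 1.6000, -0.5000)
τ = (-0.1400, -0.1500, 0.0300)

v₁ − v₀ = (-0.05200000, 0.02133333, -0.00666667)
m·(v₁−v₀)/dt = (-3.9000, 1.6000, -0.5000)
rate change Δω = (-0.02590000, -0.01752000, 0.00588571)
τ = I·(Δω/dt) + ω₀×(Iω₀) = (-0.1400, -0.1500, 0.0300)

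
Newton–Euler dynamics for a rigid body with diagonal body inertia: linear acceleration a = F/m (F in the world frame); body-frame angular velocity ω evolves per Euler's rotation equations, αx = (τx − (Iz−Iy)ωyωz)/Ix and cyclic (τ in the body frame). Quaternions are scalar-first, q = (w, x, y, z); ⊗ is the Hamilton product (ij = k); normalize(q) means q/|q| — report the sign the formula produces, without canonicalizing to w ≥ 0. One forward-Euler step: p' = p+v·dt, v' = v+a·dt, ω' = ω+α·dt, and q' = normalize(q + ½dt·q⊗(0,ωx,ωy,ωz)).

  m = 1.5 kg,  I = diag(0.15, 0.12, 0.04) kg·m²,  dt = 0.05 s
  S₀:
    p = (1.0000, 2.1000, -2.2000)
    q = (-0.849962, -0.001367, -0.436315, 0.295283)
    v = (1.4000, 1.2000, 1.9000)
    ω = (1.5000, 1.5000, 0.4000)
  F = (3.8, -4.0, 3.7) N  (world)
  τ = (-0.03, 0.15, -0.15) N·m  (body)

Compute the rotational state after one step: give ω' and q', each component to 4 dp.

gyro term ω×Iω = (-0.0480, 0.0660, -0.0675)
angular accel α = (0.1200, 0.7000, -2.0625)
ω + α·dt = (1.5060, 1.5350, 0.2969)
q⊗(0,ω) = (0.5384098, -1.8923935, -0.8314717, 0.3124372)
q' = normalize(q + ½dt·q⊗(0,ω)) = (-0.8353, -0.0486, -0.4564, 0.3027)

ω' = (1.5060, 1.5350, 0.2969)
q' = (-0.8353, -0.0486, -0.4564, 0.3027)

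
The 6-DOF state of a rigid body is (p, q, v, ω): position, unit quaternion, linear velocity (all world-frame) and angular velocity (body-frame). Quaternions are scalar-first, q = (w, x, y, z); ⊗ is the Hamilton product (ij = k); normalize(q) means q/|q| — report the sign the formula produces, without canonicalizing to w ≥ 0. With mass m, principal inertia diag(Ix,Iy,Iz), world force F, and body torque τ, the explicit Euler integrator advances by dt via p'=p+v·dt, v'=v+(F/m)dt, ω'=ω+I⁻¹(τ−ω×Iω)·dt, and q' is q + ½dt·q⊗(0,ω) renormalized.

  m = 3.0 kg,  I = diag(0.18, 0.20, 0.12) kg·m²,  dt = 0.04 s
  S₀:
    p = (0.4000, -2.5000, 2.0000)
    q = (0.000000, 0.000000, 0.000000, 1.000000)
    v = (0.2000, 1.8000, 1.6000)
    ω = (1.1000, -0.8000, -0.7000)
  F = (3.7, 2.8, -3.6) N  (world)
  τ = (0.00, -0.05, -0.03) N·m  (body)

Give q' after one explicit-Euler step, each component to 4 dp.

2q̇ = q⊗(0,ω) = (0.7000000, 0.8000000, 1.1000000, 0.0000000)
updated quaternion q' = (0.0140, 0.0160, 0.0220, 0.9995)

q' = (0.0140, 0.0160, 0.0220, 0.9995)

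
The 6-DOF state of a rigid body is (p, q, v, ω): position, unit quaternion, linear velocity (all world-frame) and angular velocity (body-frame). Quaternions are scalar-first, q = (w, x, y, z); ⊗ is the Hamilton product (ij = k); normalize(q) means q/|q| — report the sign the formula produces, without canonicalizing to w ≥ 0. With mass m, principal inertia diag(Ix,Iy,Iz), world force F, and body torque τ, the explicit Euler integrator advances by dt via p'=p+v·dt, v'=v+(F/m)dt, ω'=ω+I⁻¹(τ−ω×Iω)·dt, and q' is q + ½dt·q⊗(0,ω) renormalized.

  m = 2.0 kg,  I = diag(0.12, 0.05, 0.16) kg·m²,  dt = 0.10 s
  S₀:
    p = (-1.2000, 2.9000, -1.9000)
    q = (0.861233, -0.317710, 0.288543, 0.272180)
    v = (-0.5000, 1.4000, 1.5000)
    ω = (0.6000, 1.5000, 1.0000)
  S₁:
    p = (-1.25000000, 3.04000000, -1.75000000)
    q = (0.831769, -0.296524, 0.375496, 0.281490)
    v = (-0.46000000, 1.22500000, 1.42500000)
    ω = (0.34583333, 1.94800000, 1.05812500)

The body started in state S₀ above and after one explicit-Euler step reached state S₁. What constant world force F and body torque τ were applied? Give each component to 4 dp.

Δω = ω₁−ω₀ = (-0.25416667, 0.44800000, 0.05812500)
gyro term ω₀×Iω₀ = (0.1650, -0.0240, -0.0630)
applied torque τ = (-0.1400, 0.2000, 0.0300)
Δv = v₁−v₀ = (0.04000000, -0.17500000, -0.07500000)
F = m·Δv/dt = (0.8000, -3.5000, -1.5000)

F = (0.8000, -3.5000, -1.5000)
τ = (-0.1400, 0.2000, 0.0300)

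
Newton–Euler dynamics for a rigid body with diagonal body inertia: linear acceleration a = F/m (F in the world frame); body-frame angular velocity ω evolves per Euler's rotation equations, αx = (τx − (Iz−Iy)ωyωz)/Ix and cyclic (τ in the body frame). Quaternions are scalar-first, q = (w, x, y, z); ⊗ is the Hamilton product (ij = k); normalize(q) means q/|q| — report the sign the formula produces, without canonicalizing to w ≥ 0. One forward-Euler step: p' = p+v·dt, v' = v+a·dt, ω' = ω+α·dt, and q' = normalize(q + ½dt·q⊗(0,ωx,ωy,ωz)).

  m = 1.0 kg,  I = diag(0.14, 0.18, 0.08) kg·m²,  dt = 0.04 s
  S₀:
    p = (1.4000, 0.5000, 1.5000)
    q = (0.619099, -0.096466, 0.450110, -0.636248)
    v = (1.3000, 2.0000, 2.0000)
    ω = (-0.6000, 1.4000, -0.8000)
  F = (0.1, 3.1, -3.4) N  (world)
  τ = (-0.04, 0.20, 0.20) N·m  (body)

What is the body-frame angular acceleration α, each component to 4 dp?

gyro term ω×Iω = (0.1120, 0.0288, -0.0336)
α = I⁻¹(τ − ω×Iω) = (-1.0857, 0.9511, 2.9200)

α = (-1.0857, 0.9511, 2.9200)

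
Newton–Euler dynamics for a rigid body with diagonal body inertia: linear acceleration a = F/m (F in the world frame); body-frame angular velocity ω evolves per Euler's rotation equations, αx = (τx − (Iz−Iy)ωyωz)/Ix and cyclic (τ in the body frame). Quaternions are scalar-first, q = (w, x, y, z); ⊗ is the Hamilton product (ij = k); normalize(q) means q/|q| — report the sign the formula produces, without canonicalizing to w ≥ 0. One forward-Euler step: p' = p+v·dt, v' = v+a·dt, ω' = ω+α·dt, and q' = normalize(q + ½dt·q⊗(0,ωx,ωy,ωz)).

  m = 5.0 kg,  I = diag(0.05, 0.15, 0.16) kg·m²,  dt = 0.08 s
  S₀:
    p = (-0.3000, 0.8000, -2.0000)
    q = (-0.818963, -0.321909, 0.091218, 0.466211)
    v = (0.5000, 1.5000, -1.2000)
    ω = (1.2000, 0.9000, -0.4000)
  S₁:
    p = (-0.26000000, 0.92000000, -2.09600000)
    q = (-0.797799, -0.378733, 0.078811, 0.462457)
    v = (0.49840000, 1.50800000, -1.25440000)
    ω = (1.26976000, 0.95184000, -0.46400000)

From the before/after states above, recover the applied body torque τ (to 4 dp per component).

τ = (0.0400, 0.1500, -0.0200)

rate change Δω = (0.06976000, 0.05184000, -0.06400000)
precession coupling = (-0.0036, 0.0528, 0.1080)
I·α + gyro = (0.0400, 0.1500, -0.0200)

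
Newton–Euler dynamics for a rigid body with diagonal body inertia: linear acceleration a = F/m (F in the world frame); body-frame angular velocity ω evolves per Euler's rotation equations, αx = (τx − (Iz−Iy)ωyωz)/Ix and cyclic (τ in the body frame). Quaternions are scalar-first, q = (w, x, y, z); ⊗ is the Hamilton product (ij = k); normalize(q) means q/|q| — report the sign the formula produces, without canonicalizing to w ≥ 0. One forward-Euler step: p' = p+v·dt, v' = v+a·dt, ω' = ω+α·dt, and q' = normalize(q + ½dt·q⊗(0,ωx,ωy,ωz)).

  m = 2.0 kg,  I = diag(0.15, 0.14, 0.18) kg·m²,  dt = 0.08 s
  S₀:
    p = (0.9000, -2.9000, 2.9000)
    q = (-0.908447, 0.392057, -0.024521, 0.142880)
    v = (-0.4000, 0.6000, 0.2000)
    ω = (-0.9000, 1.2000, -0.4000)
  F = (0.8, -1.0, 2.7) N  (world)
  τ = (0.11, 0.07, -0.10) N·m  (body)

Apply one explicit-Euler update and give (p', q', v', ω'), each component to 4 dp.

p' = (0.8680, -2.8520, 2.9160)
q' = (-0.8892, 0.4175, -0.0669, 0.1750)
v' = (-0.3680, 0.5600, 0.3080)
ω' = (-0.8311, 1.2462, -0.4492)

p' = p + v·dt = (0.8680, -2.8520, 2.9160)
new velocity v' = (-0.3680, 0.5600, 0.3080)
α = I⁻¹(τ − ω×Iω) = (0.8613, 0.5771, -0.6156)
new body rate ω' = (-0.8311, 1.2462, -0.4492)
Hamilton product q⊗(0,ω) = (0.4394285, 0.6559547, -1.0619056, 0.8117783)
updated quaternion q' = (-0.8892, 0.4175, -0.0669, 0.1750)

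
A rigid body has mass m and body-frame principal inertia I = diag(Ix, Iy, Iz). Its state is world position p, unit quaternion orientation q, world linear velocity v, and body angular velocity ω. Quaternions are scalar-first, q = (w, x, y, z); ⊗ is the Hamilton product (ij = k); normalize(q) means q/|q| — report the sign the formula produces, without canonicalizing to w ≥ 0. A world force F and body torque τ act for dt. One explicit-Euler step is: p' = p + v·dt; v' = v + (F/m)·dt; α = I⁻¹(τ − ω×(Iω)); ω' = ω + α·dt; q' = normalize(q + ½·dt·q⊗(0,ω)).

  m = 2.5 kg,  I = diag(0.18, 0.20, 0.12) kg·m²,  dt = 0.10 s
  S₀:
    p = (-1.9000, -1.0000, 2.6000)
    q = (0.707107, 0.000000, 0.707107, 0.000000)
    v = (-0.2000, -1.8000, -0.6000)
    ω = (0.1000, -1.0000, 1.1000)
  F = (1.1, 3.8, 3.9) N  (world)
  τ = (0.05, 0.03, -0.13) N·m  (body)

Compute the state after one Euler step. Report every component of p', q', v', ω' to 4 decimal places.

p' = (-1.9200, -1.1800, 2.5400)
q' = (0.7404, 0.0423, 0.6699, 0.0353)
v' = (-0.1560, -1.6480, -0.4440)
ω' = (0.0789, -0.9883, 0.9933)

ω×(Iω) gyroscopic = (0.0880, 0.0066, -0.0020)
α = I⁻¹(τ − ω×Iω) = (-0.2111, 0.1170, -1.0667)
ω + α·dt = (0.0789, -0.9883, 0.9933)
2q̇ = q⊗(0,ω) = (0.7071070, 0.8485284, -0.7071070, 0.7071070)
q' = normalize(q + ½dt·q⊗(0,ω)) = (0.7404, 0.0423, 0.6699, 0.0353)
a = (0.4400, 1.5200, 1.5600)
p' = p + v·dt = (-1.9200, -1.1800, 2.5400)
new velocity v' = (-0.1560, -1.6480, -0.4440)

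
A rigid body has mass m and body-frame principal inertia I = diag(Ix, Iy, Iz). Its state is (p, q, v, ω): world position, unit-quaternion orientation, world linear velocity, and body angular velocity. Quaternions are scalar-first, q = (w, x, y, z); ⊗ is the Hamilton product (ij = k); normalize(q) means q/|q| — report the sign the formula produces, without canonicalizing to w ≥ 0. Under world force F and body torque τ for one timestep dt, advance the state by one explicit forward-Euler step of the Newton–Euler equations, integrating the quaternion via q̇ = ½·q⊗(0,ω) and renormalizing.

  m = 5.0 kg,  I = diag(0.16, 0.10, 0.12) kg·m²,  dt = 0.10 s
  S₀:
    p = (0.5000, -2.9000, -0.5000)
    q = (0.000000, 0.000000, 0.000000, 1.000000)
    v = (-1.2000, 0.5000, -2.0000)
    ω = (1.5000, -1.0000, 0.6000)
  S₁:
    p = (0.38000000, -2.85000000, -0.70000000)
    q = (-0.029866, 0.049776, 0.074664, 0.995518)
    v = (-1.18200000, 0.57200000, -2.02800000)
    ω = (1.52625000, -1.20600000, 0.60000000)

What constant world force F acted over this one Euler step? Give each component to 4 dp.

v₁ − v₀ = (0.01800000, 0.07200000, -0.02800000)
m·(v₁−v₀)/dt = (0.9000, 3.6000, -1.4000)

F = (0.9000, 3.6000, -1.4000)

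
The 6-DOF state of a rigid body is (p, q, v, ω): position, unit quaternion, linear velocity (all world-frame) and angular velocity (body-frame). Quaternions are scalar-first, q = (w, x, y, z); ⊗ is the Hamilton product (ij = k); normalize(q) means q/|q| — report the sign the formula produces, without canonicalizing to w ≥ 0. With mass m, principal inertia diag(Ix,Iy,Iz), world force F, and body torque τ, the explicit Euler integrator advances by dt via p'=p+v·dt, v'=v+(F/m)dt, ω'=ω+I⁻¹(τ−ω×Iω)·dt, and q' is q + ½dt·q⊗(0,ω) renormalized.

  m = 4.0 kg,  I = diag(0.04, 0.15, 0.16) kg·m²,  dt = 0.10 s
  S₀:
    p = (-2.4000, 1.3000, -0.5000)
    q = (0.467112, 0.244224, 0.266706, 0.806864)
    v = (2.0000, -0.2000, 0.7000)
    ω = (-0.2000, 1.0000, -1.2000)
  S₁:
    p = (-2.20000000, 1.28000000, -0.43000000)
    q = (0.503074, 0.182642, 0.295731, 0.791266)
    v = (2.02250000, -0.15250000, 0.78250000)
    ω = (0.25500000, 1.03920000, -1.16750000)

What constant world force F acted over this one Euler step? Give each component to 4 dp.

F = (0.9000, 1.9000, 3.3000)

Δv = v₁−v₀ = (0.02250000, 0.04750000, 0.08250000)
applied force F = (0.9000, 1.9000, 3.3000)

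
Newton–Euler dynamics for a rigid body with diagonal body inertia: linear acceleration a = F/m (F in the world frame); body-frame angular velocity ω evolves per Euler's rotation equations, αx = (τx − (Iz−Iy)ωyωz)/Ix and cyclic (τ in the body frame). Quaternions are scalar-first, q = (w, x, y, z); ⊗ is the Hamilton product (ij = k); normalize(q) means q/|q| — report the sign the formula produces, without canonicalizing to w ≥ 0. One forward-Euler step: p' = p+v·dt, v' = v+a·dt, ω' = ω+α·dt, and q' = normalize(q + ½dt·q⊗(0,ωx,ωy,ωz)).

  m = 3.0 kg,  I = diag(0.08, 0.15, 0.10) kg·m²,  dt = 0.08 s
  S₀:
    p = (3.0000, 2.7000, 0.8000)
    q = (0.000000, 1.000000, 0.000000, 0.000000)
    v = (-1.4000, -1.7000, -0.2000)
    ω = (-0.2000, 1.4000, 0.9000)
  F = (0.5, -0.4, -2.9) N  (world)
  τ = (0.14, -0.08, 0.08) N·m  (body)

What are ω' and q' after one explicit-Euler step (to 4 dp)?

ω×(Iω) gyroscopic = (-0.0630, 0.0036, -0.0196)
(τ − ω×Iω)/I = (2.5375, -0.5573, 0.9960)
ω + α·dt = (0.0030, 1.3554, 0.9797)
q⊗(0,ω) = (0.2000000, 0.0000000, -0.9000000, 1.4000000)
updated quaternion q' = (0.0080, 0.9978, -0.0359, 0.0559)

ω' = (0.0030, 1.3554, 0.9797)
q' = (0.0080, 0.9978, -0.0359, 0.0559)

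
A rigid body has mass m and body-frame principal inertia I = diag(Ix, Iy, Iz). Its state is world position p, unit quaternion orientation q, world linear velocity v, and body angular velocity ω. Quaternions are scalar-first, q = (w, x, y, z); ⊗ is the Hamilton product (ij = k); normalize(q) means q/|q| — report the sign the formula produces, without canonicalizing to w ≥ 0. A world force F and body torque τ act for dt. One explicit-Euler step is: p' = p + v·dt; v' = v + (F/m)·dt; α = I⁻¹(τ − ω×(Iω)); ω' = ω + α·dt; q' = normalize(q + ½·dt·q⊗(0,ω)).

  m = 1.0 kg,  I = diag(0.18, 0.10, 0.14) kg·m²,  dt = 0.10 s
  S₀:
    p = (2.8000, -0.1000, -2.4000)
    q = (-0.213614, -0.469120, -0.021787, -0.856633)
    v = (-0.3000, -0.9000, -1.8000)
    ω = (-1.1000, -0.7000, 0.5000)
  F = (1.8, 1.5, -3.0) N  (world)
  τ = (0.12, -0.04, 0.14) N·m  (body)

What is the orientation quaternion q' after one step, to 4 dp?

2q̇ = q⊗(0,ω) = (-0.1029664, -0.3755612, 1.3263861, 0.1976113)
q + ½dt·q⊗(0,ω), renormalized = (-0.2182, -0.4867, 0.0444, -0.8447)

q' = (-0.2182, -0.4867, 0.0444, -0.8447)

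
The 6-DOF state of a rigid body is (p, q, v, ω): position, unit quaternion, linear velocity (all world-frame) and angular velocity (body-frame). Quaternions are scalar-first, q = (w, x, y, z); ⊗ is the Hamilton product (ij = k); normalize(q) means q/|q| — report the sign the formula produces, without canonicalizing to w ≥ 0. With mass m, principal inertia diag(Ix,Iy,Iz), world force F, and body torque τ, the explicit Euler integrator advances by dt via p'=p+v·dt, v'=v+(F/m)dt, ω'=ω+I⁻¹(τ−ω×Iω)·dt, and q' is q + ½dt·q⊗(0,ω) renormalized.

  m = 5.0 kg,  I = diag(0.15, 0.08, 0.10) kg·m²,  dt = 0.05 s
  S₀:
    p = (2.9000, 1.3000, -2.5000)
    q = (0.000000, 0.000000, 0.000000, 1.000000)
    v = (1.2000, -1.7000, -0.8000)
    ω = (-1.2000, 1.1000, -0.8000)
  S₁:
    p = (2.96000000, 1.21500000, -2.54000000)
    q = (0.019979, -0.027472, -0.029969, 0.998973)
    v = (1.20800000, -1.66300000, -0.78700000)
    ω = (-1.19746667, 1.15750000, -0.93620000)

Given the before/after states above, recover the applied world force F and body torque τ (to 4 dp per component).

ω₁ − ω₀ = (0.00253333, 0.05750000, -0.13620000)
gyro term ω₀×Iω₀ = (-0.0176, 0.0480, 0.0924)
applied torque τ = (-0.0100, 0.1400, -0.1800)
v₁ − v₀ = (0.00800000, 0.03700000, 0.01300000)
F = m·Δv/dt = (0.8000, 3.7000, 1.3000)

F = (0.8000, 3.7000, 1.3000)
τ = (-0.0100, 0.1400, -0.1800)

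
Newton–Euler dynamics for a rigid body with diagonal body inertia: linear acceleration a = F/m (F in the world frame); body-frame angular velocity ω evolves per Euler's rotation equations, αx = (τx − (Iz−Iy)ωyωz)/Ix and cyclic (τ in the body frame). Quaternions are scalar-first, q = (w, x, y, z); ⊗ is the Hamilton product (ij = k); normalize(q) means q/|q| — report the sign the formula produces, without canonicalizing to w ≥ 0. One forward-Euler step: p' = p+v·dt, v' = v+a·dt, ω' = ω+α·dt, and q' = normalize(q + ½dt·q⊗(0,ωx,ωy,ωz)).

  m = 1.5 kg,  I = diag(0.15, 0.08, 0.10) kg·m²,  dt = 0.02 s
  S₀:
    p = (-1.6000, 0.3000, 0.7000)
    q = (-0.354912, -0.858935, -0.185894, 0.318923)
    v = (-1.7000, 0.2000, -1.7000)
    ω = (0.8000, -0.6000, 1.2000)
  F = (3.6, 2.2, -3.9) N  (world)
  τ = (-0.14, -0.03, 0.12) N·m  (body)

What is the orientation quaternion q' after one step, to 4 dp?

q⊗(0,ω) = (0.1929040, -0.3156486, 1.4988076, 0.2381818)
updated quaternion q' = (-0.3529, -0.8620, -0.1709, 0.3213)

q' = (-0.3529, -0.8620, -0.1709, 0.3213)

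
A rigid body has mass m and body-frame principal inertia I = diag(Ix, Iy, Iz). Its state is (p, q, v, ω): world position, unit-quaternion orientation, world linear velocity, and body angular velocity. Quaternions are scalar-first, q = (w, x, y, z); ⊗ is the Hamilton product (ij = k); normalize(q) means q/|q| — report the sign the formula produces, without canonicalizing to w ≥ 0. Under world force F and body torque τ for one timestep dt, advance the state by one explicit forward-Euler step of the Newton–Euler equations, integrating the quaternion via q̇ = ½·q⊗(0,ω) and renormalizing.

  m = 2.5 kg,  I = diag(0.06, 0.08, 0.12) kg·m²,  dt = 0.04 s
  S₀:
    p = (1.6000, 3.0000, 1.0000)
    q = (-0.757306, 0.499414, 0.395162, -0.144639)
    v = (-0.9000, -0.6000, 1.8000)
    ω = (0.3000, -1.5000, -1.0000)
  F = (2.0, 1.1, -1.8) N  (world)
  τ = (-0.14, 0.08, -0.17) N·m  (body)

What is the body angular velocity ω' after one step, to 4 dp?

ω' = (0.1667, -1.4690, -1.0537)

precession coupling ω×(Iω) = (0.0600, 0.0180, -0.0090)
angular accel α = (-3.3333, 0.7750, -1.3417)
ω + α·dt = (0.1667, -1.4690, -1.0537)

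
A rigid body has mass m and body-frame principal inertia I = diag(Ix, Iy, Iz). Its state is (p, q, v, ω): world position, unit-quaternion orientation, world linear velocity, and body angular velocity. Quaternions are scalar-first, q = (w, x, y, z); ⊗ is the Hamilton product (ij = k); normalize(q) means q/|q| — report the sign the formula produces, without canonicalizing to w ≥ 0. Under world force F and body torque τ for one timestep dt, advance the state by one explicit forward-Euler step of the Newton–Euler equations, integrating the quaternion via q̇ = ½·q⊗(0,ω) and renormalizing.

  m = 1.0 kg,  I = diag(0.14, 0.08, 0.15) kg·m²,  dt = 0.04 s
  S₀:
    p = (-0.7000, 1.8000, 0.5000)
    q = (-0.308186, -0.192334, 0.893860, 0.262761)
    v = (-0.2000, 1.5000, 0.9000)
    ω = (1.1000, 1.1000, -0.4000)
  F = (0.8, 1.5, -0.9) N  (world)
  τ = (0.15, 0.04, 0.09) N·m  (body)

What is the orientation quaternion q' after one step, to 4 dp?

q' = (-0.3214, -0.2119, 0.8909, 0.2412)

q⊗(0,ω) = (-0.6665742, -0.9855857, -0.1269011, -1.0715390)
q + ½dt·q⊗(0,ω), renormalized = (-0.3214, -0.2119, 0.8909, 0.2412)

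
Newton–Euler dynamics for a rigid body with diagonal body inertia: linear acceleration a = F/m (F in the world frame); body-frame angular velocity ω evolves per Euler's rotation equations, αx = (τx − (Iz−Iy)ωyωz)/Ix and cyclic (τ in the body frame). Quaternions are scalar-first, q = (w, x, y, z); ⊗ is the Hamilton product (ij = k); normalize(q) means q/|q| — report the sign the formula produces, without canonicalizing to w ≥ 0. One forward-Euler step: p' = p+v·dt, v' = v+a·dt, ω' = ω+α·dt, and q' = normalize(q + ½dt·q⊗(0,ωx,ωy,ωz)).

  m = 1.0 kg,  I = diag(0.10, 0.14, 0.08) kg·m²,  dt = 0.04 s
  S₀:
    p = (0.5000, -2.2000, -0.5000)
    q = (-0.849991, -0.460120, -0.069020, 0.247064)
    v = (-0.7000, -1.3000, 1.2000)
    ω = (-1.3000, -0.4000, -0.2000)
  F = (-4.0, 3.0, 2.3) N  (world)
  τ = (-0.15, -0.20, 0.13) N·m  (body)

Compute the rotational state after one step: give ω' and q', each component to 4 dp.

ω' = (-1.3581, -0.4586, -0.1454)
q' = (-0.8612, -0.4356, -0.0705, 0.2523)

precession coupling ω×(Iω) = (-0.0048, 0.0052, 0.0208)
(τ − ω×Iω)/I = (-1.4520, -1.4657, 1.3650)
ω' = ω + α·dt = (-1.3581, -0.4586, -0.1454)
Hamilton product q⊗(0,ω) = (-0.5763512, 1.2176179, -0.0732108, 0.2643202)
q' = normalize(q + ½dt·q⊗(0,ω)) = (-0.8612, -0.4356, -0.0705, 0.2523)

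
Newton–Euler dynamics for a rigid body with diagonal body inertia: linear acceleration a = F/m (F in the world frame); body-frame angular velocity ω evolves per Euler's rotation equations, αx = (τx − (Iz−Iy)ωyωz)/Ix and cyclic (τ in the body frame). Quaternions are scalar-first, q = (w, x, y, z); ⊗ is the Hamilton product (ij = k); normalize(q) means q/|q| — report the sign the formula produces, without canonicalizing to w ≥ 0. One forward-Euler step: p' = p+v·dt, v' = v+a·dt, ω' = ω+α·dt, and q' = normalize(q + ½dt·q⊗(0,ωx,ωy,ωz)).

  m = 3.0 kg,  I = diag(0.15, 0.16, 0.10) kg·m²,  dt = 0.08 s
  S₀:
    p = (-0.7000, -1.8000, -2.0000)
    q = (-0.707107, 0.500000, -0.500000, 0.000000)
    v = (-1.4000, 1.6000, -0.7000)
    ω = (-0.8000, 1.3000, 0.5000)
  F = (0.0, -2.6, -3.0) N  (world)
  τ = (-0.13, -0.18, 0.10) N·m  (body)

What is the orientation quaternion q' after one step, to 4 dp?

q⊗(0,ω) = (1.0500000, 0.3156856, -1.1692391, -0.1035535)
updated quaternion q' = (-0.6637, 0.5116, -0.5456, -0.0041)

q' = (-0.6637, 0.5116, -0.5456, -0.0041)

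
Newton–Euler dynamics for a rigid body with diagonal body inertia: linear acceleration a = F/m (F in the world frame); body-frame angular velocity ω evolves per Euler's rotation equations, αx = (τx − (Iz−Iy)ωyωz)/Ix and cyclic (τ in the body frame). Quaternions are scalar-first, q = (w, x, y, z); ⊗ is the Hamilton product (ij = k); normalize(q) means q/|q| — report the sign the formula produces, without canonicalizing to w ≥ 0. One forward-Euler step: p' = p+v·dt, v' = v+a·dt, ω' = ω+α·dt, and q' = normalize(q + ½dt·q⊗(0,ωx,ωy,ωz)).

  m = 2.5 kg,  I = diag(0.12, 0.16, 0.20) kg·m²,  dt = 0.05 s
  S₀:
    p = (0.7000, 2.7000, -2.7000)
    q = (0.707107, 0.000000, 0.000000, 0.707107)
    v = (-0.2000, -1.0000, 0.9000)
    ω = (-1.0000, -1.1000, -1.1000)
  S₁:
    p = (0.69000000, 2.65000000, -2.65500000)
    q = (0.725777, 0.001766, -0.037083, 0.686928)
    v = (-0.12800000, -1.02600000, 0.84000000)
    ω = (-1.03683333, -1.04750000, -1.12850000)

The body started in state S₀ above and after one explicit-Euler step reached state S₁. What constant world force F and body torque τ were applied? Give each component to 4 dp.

F = (3.6000, -1.3000, -3.0000)
τ = (-0.0400, 0.0800, -0.0700)

Δω = ω₁−ω₀ = (-0.03683333, 0.05250000, -0.02850000)
ω₀×(Iω₀) = (0.0484, -0.0880, 0.0440)
τ = I·(Δω/dt) + ω₀×(Iω₀) = (-0.0400, 0.0800, -0.0700)
v₁ − v₀ = (0.07200000, -0.02600000, -0.06000000)
applied force F = (3.6000, -1.3000, -3.0000)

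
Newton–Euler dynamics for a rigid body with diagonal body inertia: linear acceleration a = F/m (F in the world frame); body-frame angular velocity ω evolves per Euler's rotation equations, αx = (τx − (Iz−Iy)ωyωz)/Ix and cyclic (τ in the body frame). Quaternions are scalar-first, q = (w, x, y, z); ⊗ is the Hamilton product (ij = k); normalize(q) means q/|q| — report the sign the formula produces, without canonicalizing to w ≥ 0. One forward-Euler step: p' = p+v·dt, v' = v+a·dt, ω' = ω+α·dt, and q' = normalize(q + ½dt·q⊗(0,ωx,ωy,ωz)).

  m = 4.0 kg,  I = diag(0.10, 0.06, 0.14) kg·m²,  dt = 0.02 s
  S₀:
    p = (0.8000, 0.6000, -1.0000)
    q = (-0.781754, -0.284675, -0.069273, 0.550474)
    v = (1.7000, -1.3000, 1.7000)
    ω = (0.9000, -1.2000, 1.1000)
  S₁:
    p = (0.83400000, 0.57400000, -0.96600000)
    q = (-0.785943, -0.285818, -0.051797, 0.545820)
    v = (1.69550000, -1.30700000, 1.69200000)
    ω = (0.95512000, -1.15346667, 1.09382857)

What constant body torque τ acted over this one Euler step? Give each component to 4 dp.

rate change Δω = (0.05512000, 0.04653333, -0.00617143)
gyro term ω₀×Iω₀ = (-0.1056, -0.0396, 0.0432)
applied torque τ = (0.1700, 0.1000, 0.0000)

τ = (0.1700, 0.1000, 0.0000)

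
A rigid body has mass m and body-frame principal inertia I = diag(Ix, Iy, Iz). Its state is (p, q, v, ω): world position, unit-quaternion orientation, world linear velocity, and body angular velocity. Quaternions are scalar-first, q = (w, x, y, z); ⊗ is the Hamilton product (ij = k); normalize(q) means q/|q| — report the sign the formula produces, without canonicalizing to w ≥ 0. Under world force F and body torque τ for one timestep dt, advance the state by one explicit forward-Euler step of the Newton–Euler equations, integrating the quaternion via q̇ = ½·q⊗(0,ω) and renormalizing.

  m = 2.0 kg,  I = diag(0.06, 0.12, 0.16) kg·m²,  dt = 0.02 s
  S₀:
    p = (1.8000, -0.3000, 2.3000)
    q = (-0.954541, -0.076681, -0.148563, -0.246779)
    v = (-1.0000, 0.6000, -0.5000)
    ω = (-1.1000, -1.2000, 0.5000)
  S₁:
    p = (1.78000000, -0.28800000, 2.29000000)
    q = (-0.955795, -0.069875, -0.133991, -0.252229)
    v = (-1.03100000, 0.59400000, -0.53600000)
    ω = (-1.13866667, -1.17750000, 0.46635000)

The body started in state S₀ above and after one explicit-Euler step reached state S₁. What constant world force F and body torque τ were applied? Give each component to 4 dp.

velocity change Δv = (-0.03100000, -0.00600000, -0.03600000)
F = m·Δv/dt = (-3.1000, -0.6000, -3.6000)
Δω = ω₁−ω₀ = (-0.03866667, 0.02250000, -0.03365000)
applied torque τ = (-0.1400, 0.1900, -0.1900)

F = (-3.1000, -0.6000, -3.6000)
τ = (-0.1400, 0.1900, -0.1900)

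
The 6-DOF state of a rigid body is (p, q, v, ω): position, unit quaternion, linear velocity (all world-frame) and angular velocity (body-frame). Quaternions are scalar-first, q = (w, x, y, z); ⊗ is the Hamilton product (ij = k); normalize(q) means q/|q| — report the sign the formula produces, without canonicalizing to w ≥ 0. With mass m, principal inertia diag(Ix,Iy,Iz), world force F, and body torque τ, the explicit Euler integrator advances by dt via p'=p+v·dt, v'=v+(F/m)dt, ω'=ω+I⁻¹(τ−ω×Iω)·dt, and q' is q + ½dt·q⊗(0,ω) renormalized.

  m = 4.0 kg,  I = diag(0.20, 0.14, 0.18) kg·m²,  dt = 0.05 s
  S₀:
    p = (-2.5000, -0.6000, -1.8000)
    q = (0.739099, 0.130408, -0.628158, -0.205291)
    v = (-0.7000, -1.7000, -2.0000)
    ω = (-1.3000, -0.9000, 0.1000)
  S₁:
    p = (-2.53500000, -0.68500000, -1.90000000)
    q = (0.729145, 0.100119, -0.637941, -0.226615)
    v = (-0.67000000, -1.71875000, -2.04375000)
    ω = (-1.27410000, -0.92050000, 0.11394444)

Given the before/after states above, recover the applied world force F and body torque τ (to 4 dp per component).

v₁ − v₀ = (0.03000000, -0.01875000, -0.04375000)
applied force F = (2.4000, -1.5000, -3.5000)
ω₁ − ω₀ = (0.02590000, -0.02050000, 0.01394444)
I·α + gyro = (0.1000, -0.0600, -0.0200)

F = (2.4000, -1.5000, -3.5000)
τ = (0.1000, -0.0600, -0.0200)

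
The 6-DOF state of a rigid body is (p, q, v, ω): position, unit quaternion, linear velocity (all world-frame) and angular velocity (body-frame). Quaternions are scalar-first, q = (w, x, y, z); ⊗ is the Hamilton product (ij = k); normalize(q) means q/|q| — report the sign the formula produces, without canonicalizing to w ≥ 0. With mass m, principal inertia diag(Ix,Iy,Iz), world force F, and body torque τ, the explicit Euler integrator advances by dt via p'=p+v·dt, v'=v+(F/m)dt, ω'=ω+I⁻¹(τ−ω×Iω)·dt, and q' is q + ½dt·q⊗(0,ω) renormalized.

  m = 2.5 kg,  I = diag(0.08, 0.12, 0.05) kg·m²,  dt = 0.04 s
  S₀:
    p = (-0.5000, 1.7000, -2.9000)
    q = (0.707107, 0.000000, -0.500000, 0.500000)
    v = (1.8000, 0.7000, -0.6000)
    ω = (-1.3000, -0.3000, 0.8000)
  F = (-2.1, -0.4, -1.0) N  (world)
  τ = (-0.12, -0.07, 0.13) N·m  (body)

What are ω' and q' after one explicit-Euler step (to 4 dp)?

ω' = (-1.3684, -0.3129, 0.8915)
q' = (0.6958, -0.0234, -0.5170, 0.4981)

ω×(Iω) gyroscopic = (0.0168, -0.0312, 0.0156)
(τ − ω×Iω)/I = (-1.7100, -0.3233, 2.2880)
ω' = ω + α·dt = (-1.3684, -0.3129, 0.8915)
2q̇ = q⊗(0,ω) = (-0.5500000, -1.1692391, -0.8621321, -0.0843144)
q' = normalize(q + ½dt·q⊗(0,ω)) = (0.6958, -0.0234, -0.5170, 0.4981)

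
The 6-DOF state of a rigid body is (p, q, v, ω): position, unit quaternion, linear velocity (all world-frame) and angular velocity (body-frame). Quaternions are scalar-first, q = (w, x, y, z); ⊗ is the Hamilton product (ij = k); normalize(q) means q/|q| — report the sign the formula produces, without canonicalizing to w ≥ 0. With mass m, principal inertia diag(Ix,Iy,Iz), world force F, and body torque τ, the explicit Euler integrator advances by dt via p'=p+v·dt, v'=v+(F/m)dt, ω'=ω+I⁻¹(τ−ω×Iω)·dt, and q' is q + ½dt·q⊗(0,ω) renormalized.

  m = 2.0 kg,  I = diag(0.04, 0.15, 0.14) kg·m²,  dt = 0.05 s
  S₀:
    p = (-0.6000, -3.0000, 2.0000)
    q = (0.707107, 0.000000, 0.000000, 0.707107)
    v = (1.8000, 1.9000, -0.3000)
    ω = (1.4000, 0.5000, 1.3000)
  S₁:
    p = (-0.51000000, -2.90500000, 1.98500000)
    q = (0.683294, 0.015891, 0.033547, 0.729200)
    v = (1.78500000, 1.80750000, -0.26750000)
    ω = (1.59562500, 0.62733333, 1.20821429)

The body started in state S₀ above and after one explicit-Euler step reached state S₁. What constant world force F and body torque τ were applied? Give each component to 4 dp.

Δv = v₁−v₀ = (-0.01500000, -0.09250000, 0.03250000)
m·(v₁−v₀)/dt = (-0.6000, -3.7000, 1.3000)
rate change Δω = (0.19562500, 0.12733333, -0.09178571)
ω₀×(Iω₀) = (-0.0065, -0.1820, 0.0770)
τ = I·(Δω/dt) + ω₀×(Iω₀) = (0.1500, 0.2000, -0.1800)

F = (-0.6000, -3.7000, 1.3000)
τ = (0.1500, 0.2000, -0.1800)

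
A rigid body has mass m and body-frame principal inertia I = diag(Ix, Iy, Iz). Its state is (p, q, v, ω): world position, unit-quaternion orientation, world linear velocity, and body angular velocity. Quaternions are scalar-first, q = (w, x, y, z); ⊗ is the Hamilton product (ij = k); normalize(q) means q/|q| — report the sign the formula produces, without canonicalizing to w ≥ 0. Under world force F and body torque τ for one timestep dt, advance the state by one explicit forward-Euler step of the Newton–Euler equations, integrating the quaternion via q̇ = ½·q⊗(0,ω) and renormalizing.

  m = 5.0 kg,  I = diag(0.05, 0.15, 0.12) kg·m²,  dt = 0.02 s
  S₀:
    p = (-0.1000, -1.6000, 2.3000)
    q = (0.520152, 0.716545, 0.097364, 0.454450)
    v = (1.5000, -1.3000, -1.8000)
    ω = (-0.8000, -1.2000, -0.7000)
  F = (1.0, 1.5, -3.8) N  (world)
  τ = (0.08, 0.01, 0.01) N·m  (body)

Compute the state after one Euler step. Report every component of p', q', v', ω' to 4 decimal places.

p' = (-0.0700, -1.6260, 2.2640)
q' = (0.5302, 0.7171, 0.0925, 0.4429)
v' = (1.5040, -1.2940, -1.8152)
ω' = (-0.7579, -1.1934, -0.7143)

angular accel α = (2.1040, 0.3280, -0.7167)
ω' = ω + α·dt = (-0.7579, -1.1934, -0.7143)
2q̇ = q⊗(0,ω) = (1.0081878, 0.0610636, -0.4861609, -1.1460692)
q' = normalize(q + ½dt·q⊗(0,ω)) = (0.5302, 0.7171, 0.0925, 0.4429)
linear accel F/m = (0.2000, 0.3000, -0.7600)
p + v·dt = (-0.0700, -1.6260, 2.2640)
new velocity v' = (1.5040, -1.2940, -1.8152)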